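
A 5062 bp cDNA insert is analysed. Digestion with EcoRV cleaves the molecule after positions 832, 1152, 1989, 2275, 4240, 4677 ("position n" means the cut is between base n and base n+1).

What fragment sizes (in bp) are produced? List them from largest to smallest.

Linear molecule, 6 cuts → 7 fragments:
  832 − 0 = 832 bp
  1152 − 832 = 320 bp
  1989 − 1152 = 837 bp
  2275 − 1989 = 286 bp
  4240 − 2275 = 1965 bp
  4677 − 4240 = 437 bp
  5062 − 4677 = 385 bp
Sorted largest to smallest: 1965, 837, 832, 437, 385, 320, 286 bp.

1965, 837, 832, 437, 385, 320, 286 bp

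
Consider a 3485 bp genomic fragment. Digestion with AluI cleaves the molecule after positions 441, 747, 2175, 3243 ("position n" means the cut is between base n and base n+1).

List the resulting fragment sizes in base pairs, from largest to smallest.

Linear molecule, 4 cuts → 5 fragments:
  441 − 0 = 441 bp
  747 − 441 = 306 bp
  2175 − 747 = 1428 bp
  3243 − 2175 = 1068 bp
  3485 − 3243 = 242 bp
Sorted largest to smallest: 1428, 1068, 441, 306, 242 bp.

1428, 1068, 441, 306, 242 bp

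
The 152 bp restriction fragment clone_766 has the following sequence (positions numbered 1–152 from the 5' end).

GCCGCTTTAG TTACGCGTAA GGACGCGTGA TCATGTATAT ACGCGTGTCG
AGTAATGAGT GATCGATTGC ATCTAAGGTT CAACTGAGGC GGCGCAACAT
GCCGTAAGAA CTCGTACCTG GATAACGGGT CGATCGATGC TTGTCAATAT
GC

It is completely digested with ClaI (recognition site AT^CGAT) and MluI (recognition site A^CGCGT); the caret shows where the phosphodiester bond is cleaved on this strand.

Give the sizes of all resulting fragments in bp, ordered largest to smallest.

71, 22, 18, 18, 13, 10 bp

ClaI sites (ATCGAT) start at positions 62, 133.
ClaI cuts after base 2 of each site, so after positions 63, 134.
MluI sites (ACGCGT) start at positions 13, 23, 41.
MluI cuts after the first base of each site, so after positions 13, 23, 41.
Combined cut positions: 13, 23, 41, 63, 134.
Linear molecule, 5 cuts → 6 fragments:
  1–13 → 13 bp
  14–23 → 10 bp
  24–41 → 18 bp
  42–63 → 22 bp
  64–134 → 71 bp
  135–152 → 18 bp
Sorted largest to smallest: 71, 22, 18, 18, 13, 10 bp.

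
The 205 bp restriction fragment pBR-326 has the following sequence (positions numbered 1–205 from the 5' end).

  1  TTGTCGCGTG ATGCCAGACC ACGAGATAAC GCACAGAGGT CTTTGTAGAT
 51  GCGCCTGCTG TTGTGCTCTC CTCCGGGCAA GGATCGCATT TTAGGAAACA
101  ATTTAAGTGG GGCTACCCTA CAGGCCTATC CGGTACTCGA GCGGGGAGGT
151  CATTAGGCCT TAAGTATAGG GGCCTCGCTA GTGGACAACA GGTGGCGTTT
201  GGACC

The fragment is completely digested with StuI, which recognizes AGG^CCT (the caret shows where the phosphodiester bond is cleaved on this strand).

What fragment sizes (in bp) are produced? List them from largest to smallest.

StuI sites (AGGCCT) start at positions 122, 155.
StuI cuts after base 3 of each site, so after positions 124, 157.
Linear molecule, 2 cuts → 3 fragments:
  1–124 → 124 bp
  125–157 → 33 bp
  158–205 → 48 bp
Sorted largest to smallest: 124, 48, 33 bp.

124, 48, 33 bp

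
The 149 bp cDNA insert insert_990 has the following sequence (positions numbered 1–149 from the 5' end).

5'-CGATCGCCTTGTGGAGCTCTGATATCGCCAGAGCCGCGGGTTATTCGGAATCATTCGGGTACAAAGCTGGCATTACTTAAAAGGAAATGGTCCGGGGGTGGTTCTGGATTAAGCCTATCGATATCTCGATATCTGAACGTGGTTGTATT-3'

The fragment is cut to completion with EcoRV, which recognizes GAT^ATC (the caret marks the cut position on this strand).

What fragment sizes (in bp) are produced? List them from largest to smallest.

EcoRV sites (GATATC) start at positions 21, 120, 128.
EcoRV cuts after base 3 of each site, so after positions 23, 122, 130.
Linear molecule, 3 cuts → 4 fragments:
  1–23 → 23 bp
  24–122 → 99 bp
  123–130 → 8 bp
  131–149 → 19 bp
Sorted largest to smallest: 99, 23, 19, 8 bp.

99, 23, 19, 8 bp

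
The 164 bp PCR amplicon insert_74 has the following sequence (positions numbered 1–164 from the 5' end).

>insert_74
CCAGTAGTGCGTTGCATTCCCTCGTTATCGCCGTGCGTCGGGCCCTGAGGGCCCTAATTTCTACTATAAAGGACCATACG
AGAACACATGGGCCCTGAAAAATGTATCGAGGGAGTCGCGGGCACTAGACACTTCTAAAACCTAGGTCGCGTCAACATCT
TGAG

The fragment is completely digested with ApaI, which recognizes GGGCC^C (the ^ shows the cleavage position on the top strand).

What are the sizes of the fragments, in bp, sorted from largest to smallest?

70, 44, 41, 9 bp

ApaI sites (GGGCCC) start at positions 40, 49, 90.
ApaI cuts after base 5 of each site (before the last base), so after positions 44, 53, 94.
Linear molecule, 3 cuts → 4 fragments:
  1–44 → 44 bp
  45–53 → 9 bp
  54–94 → 41 bp
  95–164 → 70 bp
Sorted largest to smallest: 70, 44, 41, 9 bp.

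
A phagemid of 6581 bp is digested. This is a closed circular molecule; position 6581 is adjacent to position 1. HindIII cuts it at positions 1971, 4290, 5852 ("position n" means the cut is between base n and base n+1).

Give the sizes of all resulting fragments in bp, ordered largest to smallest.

2700, 2319, 1562 bp

Circular molecule, 3 cuts → 3 fragments:
  4290 − 1971 = 2319 bp
  5852 − 4290 = 1562 bp
  wrap: 6581 − 5852 + 1971 = 2700 bp
Sorted largest to smallest: 2700, 2319, 1562 bp.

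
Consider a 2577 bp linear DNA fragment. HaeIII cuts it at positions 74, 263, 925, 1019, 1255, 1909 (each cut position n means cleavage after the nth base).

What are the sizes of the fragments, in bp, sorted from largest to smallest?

668, 662, 654, 236, 189, 94, 74 bp

Linear molecule, 6 cuts → 7 fragments:
  74 − 0 = 74 bp
  263 − 74 = 189 bp
  925 − 263 = 662 bp
  1019 − 925 = 94 bp
  1255 − 1019 = 236 bp
  1909 − 1255 = 654 bp
  2577 − 1909 = 668 bp
Sorted largest to smallest: 668, 662, 654, 236, 189, 94, 74 bp.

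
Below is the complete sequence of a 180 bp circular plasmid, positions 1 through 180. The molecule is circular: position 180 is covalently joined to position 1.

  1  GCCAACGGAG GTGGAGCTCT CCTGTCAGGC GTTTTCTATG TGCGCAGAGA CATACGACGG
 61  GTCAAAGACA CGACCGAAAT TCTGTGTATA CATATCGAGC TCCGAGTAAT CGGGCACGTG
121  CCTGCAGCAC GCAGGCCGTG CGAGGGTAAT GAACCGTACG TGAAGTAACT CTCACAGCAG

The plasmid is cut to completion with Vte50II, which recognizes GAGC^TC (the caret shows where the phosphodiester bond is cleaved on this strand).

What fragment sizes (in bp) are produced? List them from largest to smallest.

97, 83 bp

Vte50II sites (GAGCTC) start at positions 14, 97.
Vte50II cuts after base 4 of each site, so after positions 17, 100.
Circular molecule, 2 cuts → 2 fragments:
  18–100 → 83 bp
  101–180 then 1–17 → 80 + 17 = 97 bp
Sorted largest to smallest: 97, 83 bp.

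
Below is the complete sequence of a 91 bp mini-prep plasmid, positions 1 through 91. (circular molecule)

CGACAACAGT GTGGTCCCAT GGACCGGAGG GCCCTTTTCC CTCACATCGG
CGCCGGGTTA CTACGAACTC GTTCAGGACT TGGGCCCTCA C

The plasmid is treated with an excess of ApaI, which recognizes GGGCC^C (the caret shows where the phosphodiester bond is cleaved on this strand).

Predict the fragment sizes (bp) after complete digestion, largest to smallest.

ApaI sites (GGGCCC) start at positions 29, 82.
ApaI cuts after base 5 of each site (before the last base), so after positions 33, 86.
Circular molecule, 2 cuts → 2 fragments:
  34–86 → 53 bp
  87–91 then 1–33 → 5 + 33 = 38 bp
Sorted largest to smallest: 53, 38 bp.

53, 38 bp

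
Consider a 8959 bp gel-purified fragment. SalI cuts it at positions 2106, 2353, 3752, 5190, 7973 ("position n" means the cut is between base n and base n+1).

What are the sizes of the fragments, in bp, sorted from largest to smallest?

Linear molecule, 5 cuts → 6 fragments:
  2106 − 0 = 2106 bp
  2353 − 2106 = 247 bp
  3752 − 2353 = 1399 bp
  5190 − 3752 = 1438 bp
  7973 − 5190 = 2783 bp
  8959 − 7973 = 986 bp
Sorted largest to smallest: 2783, 2106, 1438, 1399, 986, 247 bp.

2783, 2106, 1438, 1399, 986, 247 bp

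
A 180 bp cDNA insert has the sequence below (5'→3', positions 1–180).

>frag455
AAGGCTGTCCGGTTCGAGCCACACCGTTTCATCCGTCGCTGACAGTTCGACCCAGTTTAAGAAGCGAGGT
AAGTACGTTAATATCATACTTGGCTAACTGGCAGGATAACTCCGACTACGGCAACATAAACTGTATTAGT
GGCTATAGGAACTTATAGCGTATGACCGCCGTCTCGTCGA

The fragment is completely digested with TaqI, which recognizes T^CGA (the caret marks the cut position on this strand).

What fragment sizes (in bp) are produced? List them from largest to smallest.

130, 33, 14, 3 bp

TaqI sites (TCGA) start at positions 14, 47, 177.
TaqI cuts after the first base of each site, so after positions 14, 47, 177.
Linear molecule, 3 cuts → 4 fragments:
  1–14 → 14 bp
  15–47 → 33 bp
  48–177 → 130 bp
  178–180 → 3 bp
Sorted largest to smallest: 130, 33, 14, 3 bp.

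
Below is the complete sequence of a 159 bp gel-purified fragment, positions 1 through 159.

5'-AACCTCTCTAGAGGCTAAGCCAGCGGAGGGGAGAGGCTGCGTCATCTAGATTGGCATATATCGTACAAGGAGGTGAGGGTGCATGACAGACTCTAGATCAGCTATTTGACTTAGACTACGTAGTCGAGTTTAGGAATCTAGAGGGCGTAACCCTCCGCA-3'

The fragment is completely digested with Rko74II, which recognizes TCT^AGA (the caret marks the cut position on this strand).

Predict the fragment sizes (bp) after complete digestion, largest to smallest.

Rko74II sites (TCTAGA) start at positions 7, 45, 92, 137.
Rko74II cuts after base 3 of each site, so after positions 9, 47, 94, 139.
Linear molecule, 4 cuts → 5 fragments:
  1–9 → 9 bp
  10–47 → 38 bp
  48–94 → 47 bp
  95–139 → 45 bp
  140–159 → 20 bp
Sorted largest to smallest: 47, 45, 38, 20, 9 bp.

47, 45, 38, 20, 9 bp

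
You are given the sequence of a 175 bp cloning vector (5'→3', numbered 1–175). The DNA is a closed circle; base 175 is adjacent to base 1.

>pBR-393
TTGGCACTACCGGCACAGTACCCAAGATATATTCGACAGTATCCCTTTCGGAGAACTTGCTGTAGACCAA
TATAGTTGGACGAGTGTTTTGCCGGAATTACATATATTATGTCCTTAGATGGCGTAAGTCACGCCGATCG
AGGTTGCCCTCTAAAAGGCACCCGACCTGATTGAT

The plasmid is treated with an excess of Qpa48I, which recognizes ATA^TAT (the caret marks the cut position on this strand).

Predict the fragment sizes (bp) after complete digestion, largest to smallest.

100, 75 bp

Qpa48I sites (ATATAT) start at positions 27, 102.
Qpa48I cuts after base 3 of each site, so after positions 29, 104.
Circular molecule, 2 cuts → 2 fragments:
  30–104 → 75 bp
  105–175 then 1–29 → 71 + 29 = 100 bp
Sorted largest to smallest: 100, 75 bp.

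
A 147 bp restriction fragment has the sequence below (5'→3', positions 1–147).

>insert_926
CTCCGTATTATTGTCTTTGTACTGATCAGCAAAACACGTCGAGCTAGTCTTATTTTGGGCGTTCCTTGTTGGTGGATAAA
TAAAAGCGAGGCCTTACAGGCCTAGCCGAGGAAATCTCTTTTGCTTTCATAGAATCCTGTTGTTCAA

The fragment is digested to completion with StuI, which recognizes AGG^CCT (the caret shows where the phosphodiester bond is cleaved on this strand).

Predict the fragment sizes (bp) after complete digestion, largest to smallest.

StuI sites (AGGCCT) start at positions 89, 98.
StuI cuts after base 3 of each site, so after positions 91, 100.
Linear molecule, 2 cuts → 3 fragments:
  1–91 → 91 bp
  92–100 → 9 bp
  101–147 → 47 bp
Sorted largest to smallest: 91, 47, 9 bp.

91, 47, 9 bp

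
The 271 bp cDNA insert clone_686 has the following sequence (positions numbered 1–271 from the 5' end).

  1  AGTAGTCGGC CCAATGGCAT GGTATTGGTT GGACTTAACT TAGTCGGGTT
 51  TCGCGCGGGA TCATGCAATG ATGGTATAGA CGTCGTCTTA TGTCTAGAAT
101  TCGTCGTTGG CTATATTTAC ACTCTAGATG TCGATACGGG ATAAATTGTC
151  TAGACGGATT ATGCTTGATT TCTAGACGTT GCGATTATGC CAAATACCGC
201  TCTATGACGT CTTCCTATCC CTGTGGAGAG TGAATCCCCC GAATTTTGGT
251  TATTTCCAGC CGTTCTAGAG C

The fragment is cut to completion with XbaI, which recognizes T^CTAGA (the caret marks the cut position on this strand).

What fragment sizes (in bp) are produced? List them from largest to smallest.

XbaI sites (TCTAGA) start at positions 93, 123, 149, 171, 264.
XbaI cuts after the first base of each site, so after positions 93, 123, 149, 171, 264.
Linear molecule, 5 cuts → 6 fragments:
  1–93 → 93 bp
  94–123 → 30 bp
  124–149 → 26 bp
  150–171 → 22 bp
  172–264 → 93 bp
  265–271 → 7 bp
Sorted largest to smallest: 93, 93, 30, 26, 22, 7 bp.

93, 93, 30, 26, 22, 7 bp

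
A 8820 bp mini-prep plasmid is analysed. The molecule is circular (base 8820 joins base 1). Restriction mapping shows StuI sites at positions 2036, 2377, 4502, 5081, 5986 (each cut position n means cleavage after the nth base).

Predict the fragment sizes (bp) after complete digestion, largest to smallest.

4870, 2125, 905, 579, 341 bp

Circular molecule, 5 cuts → 5 fragments:
  2377 − 2036 = 341 bp
  4502 − 2377 = 2125 bp
  5081 − 4502 = 579 bp
  5986 − 5081 = 905 bp
  wrap: 8820 − 5986 + 2036 = 4870 bp
Sorted largest to smallest: 4870, 2125, 905, 579, 341 bp.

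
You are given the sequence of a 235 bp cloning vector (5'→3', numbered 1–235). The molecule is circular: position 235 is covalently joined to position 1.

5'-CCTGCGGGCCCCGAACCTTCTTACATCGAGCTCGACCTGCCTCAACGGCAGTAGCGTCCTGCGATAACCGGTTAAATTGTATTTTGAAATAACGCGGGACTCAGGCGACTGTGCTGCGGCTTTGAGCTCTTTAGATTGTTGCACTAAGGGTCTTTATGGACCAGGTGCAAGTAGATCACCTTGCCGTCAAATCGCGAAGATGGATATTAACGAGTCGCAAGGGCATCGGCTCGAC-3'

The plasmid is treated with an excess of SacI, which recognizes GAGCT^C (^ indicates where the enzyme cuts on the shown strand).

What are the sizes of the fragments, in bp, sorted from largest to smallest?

SacI sites (GAGCTC) start at positions 28, 124.
SacI cuts after base 5 of each site (before the last base), so after positions 32, 128.
Circular molecule, 2 cuts → 2 fragments:
  33–128 → 96 bp
  129–235 then 1–32 → 107 + 32 = 139 bp
Sorted largest to smallest: 139, 96 bp.

139, 96 bp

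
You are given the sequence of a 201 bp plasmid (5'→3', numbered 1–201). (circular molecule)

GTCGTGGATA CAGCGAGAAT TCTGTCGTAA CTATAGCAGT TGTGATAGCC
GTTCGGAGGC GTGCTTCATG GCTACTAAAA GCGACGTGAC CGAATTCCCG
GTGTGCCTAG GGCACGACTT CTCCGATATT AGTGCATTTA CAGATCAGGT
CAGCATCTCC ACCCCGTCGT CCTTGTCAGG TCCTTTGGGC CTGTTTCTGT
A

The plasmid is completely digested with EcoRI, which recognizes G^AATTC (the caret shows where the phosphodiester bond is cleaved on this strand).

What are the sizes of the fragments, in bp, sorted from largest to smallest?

EcoRI sites (GAATTC) start at positions 17, 92.
EcoRI cuts after the first base of each site, so after positions 17, 92.
Circular molecule, 2 cuts → 2 fragments:
  18–92 → 75 bp
  93–201 then 1–17 → 109 + 17 = 126 bp
Sorted largest to smallest: 126, 75 bp.

126, 75 bp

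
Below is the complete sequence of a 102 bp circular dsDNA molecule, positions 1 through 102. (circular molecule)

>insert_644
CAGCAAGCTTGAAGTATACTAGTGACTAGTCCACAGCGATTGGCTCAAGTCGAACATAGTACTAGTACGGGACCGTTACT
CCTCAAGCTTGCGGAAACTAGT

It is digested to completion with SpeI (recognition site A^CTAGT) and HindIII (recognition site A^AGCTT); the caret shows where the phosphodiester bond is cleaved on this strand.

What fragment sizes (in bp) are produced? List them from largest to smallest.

36, 24, 13, 12, 10, 7 bp

SpeI sites (ACTAGT) start at positions 18, 25, 61, 97.
SpeI cuts after the first base of each site, so after positions 18, 25, 61, 97.
HindIII sites (AAGCTT) start at positions 5, 85.
HindIII cuts after the first base of each site, so after positions 5, 85.
Combined cut positions: 5, 18, 25, 61, 85, 97.
Circular molecule, 6 cuts → 6 fragments:
  6–18 → 13 bp
  19–25 → 7 bp
  26–61 → 36 bp
  62–85 → 24 bp
  86–97 → 12 bp
  98–102 then 1–5 → 5 + 5 = 10 bp
Sorted largest to smallest: 36, 24, 13, 12, 10, 7 bp.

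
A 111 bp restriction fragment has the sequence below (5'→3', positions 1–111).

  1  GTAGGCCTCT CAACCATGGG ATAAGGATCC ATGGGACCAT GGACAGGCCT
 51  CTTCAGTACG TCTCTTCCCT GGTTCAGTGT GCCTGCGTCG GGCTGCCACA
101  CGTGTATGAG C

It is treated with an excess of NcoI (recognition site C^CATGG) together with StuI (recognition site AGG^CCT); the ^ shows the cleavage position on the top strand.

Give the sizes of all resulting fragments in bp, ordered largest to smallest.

NcoI sites (CCATGG) start at positions 14, 29, 37.
NcoI cuts after the first base of each site, so after positions 14, 29, 37.
StuI sites (AGGCCT) start at positions 3, 45.
StuI cuts after base 3 of each site, so after positions 5, 47.
Combined cut positions: 5, 14, 29, 37, 47.
Linear molecule, 5 cuts → 6 fragments:
  1–5 → 5 bp
  6–14 → 9 bp
  15–29 → 15 bp
  30–37 → 8 bp
  38–47 → 10 bp
  48–111 → 64 bp
Sorted largest to smallest: 64, 15, 10, 9, 8, 5 bp.

64, 15, 10, 9, 8, 5 bp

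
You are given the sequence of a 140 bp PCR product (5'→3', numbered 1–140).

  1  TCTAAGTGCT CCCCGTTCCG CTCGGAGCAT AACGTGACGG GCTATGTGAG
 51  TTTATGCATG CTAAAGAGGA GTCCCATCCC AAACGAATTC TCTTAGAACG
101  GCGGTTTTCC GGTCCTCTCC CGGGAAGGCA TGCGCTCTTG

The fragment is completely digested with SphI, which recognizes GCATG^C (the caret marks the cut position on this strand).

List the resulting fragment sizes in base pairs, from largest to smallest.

SphI sites (GCATGC) start at positions 56, 128.
SphI cuts after base 5 of each site (before the last base), so after positions 60, 132.
Linear molecule, 2 cuts → 3 fragments:
  1–60 → 60 bp
  61–132 → 72 bp
  133–140 → 8 bp
Sorted largest to smallest: 72, 60, 8 bp.

72, 60, 8 bp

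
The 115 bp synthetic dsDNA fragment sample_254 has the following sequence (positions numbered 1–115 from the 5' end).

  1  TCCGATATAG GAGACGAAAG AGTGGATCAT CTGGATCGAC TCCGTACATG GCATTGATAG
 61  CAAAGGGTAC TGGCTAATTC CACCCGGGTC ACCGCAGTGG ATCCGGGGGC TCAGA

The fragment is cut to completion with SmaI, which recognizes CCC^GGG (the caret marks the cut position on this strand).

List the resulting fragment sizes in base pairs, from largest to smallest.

The SmaI site (CCCGGG) starts at position 83.
SmaI cuts after base 3 of each site, so after position 85.
Linear molecule, 1 cut → 2 fragments:
  1–85 → 85 bp
  86–115 → 30 bp
Sorted largest to smallest: 85, 30 bp.

85, 30 bp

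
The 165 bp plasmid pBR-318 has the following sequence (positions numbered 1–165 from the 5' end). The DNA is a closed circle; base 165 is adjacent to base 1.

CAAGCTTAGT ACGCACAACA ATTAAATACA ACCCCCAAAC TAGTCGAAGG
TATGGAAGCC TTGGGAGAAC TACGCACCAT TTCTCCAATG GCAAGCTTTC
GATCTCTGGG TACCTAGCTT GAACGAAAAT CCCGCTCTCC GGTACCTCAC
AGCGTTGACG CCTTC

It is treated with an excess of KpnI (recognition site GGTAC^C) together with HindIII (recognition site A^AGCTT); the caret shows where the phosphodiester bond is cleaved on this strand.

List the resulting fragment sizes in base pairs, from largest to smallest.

91, 32, 22, 20 bp

KpnI sites (GGTACC) start at positions 109, 141.
KpnI cuts after base 5 of each site (before the last base), so after positions 113, 145.
HindIII sites (AAGCTT) start at positions 2, 93.
HindIII cuts after the first base of each site, so after positions 2, 93.
Combined cut positions: 2, 93, 113, 145.
Circular molecule, 4 cuts → 4 fragments:
  3–93 → 91 bp
  94–113 → 20 bp
  114–145 → 32 bp
  146–165 then 1–2 → 20 + 2 = 22 bp
Sorted largest to smallest: 91, 32, 22, 20 bp.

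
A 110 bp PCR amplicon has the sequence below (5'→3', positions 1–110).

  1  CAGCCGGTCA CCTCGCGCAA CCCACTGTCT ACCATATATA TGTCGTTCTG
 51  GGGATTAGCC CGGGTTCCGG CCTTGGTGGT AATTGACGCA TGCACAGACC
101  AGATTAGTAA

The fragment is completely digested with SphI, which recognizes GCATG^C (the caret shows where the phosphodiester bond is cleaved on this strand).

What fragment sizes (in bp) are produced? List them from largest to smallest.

The SphI site (GCATGC) starts at position 88.
SphI cuts after base 5 of each site (before the last base), so after position 92.
Linear molecule, 1 cut → 2 fragments:
  1–92 → 92 bp
  93–110 → 18 bp
Sorted largest to smallest: 92, 18 bp.

92, 18 bp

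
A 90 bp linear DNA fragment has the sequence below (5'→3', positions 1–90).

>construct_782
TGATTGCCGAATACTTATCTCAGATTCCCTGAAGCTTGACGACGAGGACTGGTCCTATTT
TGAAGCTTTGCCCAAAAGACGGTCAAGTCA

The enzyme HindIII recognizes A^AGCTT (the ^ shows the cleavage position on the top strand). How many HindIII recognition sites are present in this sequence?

AAGCTT occurs starting at positions 32, 63.
HindIII cuts at 2 sites.

2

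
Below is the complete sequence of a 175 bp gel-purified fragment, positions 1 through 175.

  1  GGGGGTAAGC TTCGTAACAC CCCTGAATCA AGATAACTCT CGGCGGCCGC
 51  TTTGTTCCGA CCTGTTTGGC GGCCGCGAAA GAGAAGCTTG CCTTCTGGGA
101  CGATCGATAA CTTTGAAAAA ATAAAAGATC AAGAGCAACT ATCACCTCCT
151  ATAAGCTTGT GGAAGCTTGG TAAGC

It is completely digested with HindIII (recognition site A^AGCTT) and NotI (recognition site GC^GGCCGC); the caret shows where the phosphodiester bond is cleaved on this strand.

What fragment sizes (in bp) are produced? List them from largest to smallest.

69, 37, 26, 14, 12, 10, 7 bp

HindIII sites (AAGCTT) start at positions 7, 84, 153, 163.
HindIII cuts after the first base of each site, so after positions 7, 84, 153, 163.
NotI sites (GCGGCCGC) start at positions 43, 69.
NotI cuts after base 2 of each site, so after positions 44, 70.
Combined cut positions: 7, 44, 70, 84, 153, 163.
Linear molecule, 6 cuts → 7 fragments:
  1–7 → 7 bp
  8–44 → 37 bp
  45–70 → 26 bp
  71–84 → 14 bp
  85–153 → 69 bp
  154–163 → 10 bp
  164–175 → 12 bp
Sorted largest to smallest: 69, 37, 26, 14, 12, 10, 7 bp.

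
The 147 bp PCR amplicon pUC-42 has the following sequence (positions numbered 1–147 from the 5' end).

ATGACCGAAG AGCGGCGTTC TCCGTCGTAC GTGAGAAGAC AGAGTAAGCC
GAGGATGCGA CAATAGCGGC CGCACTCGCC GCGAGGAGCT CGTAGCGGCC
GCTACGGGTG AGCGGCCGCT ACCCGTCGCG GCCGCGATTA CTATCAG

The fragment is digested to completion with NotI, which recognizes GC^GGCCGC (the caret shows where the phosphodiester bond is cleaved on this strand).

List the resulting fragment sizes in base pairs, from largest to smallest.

67, 29, 18, 17, 16 bp

NotI sites (GCGGCCGC) start at positions 66, 95, 112, 128.
NotI cuts after base 2 of each site, so after positions 67, 96, 113, 129.
Linear molecule, 4 cuts → 5 fragments:
  1–67 → 67 bp
  68–96 → 29 bp
  97–113 → 17 bp
  114–129 → 16 bp
  130–147 → 18 bp
Sorted largest to smallest: 67, 29, 18, 17, 16 bp.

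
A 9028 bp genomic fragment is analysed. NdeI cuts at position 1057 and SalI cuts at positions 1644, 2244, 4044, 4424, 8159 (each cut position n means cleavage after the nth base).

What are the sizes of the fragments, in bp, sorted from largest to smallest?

3735, 1800, 1057, 869, 600, 587, 380 bp

Combined cut positions (sorted): 1057, 1644, 2244, 4044, 4424, 8159.
Linear molecule, 6 cuts → 7 fragments:
  1057 − 0 = 1057 bp
  1644 − 1057 = 587 bp
  2244 − 1644 = 600 bp
  4044 − 2244 = 1800 bp
  4424 − 4044 = 380 bp
  8159 − 4424 = 3735 bp
  9028 − 8159 = 869 bp
Sorted largest to smallest: 3735, 1800, 1057, 869, 600, 587, 380 bp.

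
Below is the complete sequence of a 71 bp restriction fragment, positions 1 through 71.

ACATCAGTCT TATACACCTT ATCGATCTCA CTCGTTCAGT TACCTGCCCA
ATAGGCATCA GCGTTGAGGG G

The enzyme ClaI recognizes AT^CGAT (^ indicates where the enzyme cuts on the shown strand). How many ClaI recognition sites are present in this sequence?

ATCGAT occurs starting at position 21.
ClaI cuts at 1 site.

1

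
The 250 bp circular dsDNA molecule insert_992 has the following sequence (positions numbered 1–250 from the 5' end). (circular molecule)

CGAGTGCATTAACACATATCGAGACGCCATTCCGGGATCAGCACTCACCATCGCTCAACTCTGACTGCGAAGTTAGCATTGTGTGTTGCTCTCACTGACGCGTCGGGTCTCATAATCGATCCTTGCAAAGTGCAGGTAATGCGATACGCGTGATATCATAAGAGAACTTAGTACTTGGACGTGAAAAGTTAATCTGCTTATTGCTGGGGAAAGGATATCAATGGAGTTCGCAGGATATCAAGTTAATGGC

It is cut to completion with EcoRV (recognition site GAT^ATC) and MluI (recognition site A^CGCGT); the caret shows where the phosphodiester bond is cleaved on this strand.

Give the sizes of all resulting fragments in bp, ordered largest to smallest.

112, 62, 48, 20, 8 bp

EcoRV sites (GATATC) start at positions 152, 214, 234.
EcoRV cuts after base 3 of each site, so after positions 154, 216, 236.
MluI sites (ACGCGT) start at positions 98, 146.
MluI cuts after the first base of each site, so after positions 98, 146.
Combined cut positions: 98, 146, 154, 216, 236.
Circular molecule, 5 cuts → 5 fragments:
  99–146 → 48 bp
  147–154 → 8 bp
  155–216 → 62 bp
  217–236 → 20 bp
  237–250 then 1–98 → 14 + 98 = 112 bp
Sorted largest to smallest: 112, 62, 48, 20, 8 bp.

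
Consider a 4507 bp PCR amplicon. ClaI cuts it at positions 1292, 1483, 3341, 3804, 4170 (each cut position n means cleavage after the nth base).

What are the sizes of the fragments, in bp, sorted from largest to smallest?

1858, 1292, 463, 366, 337, 191 bp

Linear molecule, 5 cuts → 6 fragments:
  1292 − 0 = 1292 bp
  1483 − 1292 = 191 bp
  3341 − 1483 = 1858 bp
  3804 − 3341 = 463 bp
  4170 − 3804 = 366 bp
  4507 − 4170 = 337 bp
Sorted largest to smallest: 1858, 1292, 463, 366, 337, 191 bp.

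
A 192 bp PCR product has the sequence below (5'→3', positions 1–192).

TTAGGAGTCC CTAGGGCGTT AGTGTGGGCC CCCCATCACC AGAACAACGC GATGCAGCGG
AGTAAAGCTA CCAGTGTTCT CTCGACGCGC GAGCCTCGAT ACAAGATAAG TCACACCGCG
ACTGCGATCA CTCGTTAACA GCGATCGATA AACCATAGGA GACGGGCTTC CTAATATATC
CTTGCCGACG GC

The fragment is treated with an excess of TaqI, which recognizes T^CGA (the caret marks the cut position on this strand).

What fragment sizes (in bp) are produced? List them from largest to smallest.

TaqI sites (TCGA) start at positions 82, 96, 145.
TaqI cuts after the first base of each site, so after positions 82, 96, 145.
Linear molecule, 3 cuts → 4 fragments:
  1–82 → 82 bp
  83–96 → 14 bp
  97–145 → 49 bp
  146–192 → 47 bp
Sorted largest to smallest: 82, 49, 47, 14 bp.

82, 49, 47, 14 bp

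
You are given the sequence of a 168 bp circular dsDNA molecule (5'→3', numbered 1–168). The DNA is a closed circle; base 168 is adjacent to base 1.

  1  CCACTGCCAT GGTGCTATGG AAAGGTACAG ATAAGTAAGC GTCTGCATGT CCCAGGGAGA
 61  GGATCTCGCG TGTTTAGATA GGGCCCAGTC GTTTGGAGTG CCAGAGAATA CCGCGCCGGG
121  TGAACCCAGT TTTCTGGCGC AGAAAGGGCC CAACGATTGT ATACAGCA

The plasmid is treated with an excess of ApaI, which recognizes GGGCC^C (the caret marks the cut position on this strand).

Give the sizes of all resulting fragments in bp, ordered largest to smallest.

ApaI sites (GGGCCC) start at positions 81, 146.
ApaI cuts after base 5 of each site (before the last base), so after positions 85, 150.
Circular molecule, 2 cuts → 2 fragments:
  86–150 → 65 bp
  151–168 then 1–85 → 18 + 85 = 103 bp
Sorted largest to smallest: 103, 65 bp.

103, 65 bp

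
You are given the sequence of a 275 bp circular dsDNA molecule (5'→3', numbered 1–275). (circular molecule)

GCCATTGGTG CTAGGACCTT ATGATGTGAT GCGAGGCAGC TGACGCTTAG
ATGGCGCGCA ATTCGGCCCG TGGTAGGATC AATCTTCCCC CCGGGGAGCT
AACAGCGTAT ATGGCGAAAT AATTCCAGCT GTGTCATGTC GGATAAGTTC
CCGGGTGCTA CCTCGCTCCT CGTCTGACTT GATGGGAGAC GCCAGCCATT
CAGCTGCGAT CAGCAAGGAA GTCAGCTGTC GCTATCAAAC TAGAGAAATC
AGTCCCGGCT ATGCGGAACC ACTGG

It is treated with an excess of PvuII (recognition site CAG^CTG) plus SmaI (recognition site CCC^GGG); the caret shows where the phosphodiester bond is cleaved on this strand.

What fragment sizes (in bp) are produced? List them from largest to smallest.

PvuII sites (CAGCTG) start at positions 37, 126, 201, 223.
PvuII cuts after base 3 of each site, so after positions 39, 128, 203, 225.
SmaI sites (CCCGGG) start at positions 90, 150.
SmaI cuts after base 3 of each site, so after positions 92, 152.
Combined cut positions: 39, 92, 128, 152, 203, 225.
Circular molecule, 6 cuts → 6 fragments:
  40–92 → 53 bp
  93–128 → 36 bp
  129–152 → 24 bp
  153–203 → 51 bp
  204–225 → 22 bp
  226–275 then 1–39 → 50 + 39 = 89 bp
Sorted largest to smallest: 89, 53, 51, 36, 24, 22 bp.

89, 53, 51, 36, 24, 22 bp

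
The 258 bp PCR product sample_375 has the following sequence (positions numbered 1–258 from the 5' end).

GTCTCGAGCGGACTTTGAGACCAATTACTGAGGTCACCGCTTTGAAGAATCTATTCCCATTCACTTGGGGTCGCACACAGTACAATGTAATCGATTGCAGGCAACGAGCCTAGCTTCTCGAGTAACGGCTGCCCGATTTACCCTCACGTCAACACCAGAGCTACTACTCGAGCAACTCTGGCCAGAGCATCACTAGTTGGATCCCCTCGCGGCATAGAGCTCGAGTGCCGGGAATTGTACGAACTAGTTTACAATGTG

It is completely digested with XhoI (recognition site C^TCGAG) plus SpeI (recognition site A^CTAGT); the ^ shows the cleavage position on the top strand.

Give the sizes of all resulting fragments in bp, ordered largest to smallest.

XhoI sites (CTCGAG) start at positions 3, 117, 167, 220.
XhoI cuts after the first base of each site, so after positions 3, 117, 167, 220.
SpeI sites (ACTAGT) start at positions 192, 243.
SpeI cuts after the first base of each site, so after positions 192, 243.
Combined cut positions: 3, 117, 167, 192, 220, 243.
Linear molecule, 6 cuts → 7 fragments:
  1–3 → 3 bp
  4–117 → 114 bp
  118–167 → 50 bp
  168–192 → 25 bp
  193–220 → 28 bp
  221–243 → 23 bp
  244–258 → 15 bp
Sorted largest to smallest: 114, 50, 28, 25, 23, 15, 3 bp.

114, 50, 28, 25, 23, 15, 3 bp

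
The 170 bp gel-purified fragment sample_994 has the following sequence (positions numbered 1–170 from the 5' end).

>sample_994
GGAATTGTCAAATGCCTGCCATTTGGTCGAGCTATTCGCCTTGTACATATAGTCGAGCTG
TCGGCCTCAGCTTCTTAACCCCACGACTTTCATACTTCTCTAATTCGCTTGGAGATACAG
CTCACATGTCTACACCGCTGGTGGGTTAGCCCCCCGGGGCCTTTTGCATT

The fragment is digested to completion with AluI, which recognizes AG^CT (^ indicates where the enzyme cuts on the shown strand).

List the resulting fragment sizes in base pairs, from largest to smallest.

AluI sites (AGCT) start at positions 30, 56, 69, 119.
AluI cuts after base 2 of each site, so after positions 31, 57, 70, 120.
Linear molecule, 4 cuts → 5 fragments:
  1–31 → 31 bp
  32–57 → 26 bp
  58–70 → 13 bp
  71–120 → 50 bp
  121–170 → 50 bp
Sorted largest to smallest: 50, 50, 31, 26, 13 bp.

50, 50, 31, 26, 13 bp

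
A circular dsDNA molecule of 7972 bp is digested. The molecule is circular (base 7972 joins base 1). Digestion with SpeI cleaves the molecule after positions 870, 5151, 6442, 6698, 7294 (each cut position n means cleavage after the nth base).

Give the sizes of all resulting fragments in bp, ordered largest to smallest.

Circular molecule, 5 cuts → 5 fragments:
  5151 − 870 = 4281 bp
  6442 − 5151 = 1291 bp
  6698 − 6442 = 256 bp
  7294 − 6698 = 596 bp
  wrap: 7972 − 7294 + 870 = 1548 bp
Sorted largest to smallest: 4281, 1548, 1291, 596, 256 bp.

4281, 1548, 1291, 596, 256 bp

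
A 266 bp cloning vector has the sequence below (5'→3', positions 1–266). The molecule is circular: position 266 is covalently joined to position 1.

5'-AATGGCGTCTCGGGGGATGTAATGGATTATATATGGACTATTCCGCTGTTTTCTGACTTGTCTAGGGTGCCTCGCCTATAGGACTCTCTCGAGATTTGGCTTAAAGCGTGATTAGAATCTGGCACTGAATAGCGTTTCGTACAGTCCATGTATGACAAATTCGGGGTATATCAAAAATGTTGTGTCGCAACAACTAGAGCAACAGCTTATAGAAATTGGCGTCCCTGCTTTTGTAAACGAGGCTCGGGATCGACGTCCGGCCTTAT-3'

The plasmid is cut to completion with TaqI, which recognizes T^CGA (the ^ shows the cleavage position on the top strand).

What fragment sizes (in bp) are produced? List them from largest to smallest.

161, 105 bp

TaqI sites (TCGA) start at positions 89, 250.
TaqI cuts after the first base of each site, so after positions 89, 250.
Circular molecule, 2 cuts → 2 fragments:
  90–250 → 161 bp
  251–266 then 1–89 → 16 + 89 = 105 bp
Sorted largest to smallest: 161, 105 bp.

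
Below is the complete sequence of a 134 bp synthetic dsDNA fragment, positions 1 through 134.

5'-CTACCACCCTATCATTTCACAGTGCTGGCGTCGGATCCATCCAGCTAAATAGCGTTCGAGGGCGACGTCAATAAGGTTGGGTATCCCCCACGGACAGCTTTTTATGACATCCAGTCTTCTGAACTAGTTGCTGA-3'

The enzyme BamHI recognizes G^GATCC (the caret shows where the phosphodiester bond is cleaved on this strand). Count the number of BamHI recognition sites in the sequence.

1

GGATCC occurs starting at position 33.
BamHI cuts at 1 site.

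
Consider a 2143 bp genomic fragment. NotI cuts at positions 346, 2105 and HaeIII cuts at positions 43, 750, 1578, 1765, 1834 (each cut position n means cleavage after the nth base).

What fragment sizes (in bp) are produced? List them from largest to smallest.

Combined cut positions (sorted): 43, 346, 750, 1578, 1765, 1834, 2105.
Linear molecule, 7 cuts → 8 fragments:
  43 − 0 = 43 bp
  346 − 43 = 303 bp
  750 − 346 = 404 bp
  1578 − 750 = 828 bp
  1765 − 1578 = 187 bp
  1834 − 1765 = 69 bp
  2105 − 1834 = 271 bp
  2143 − 2105 = 38 bp
Sorted largest to smallest: 828, 404, 303, 271, 187, 69, 43, 38 bp.

828, 404, 303, 271, 187, 69, 43, 38 bp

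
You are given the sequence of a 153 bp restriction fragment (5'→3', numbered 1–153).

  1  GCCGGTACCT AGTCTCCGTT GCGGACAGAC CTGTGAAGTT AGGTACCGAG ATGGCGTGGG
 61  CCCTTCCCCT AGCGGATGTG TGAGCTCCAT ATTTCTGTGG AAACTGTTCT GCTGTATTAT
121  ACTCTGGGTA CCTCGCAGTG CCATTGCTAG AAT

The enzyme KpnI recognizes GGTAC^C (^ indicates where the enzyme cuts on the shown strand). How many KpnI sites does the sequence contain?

3

GGTACC occurs starting at positions 4, 42, 127.
KpnI cuts at 3 sites.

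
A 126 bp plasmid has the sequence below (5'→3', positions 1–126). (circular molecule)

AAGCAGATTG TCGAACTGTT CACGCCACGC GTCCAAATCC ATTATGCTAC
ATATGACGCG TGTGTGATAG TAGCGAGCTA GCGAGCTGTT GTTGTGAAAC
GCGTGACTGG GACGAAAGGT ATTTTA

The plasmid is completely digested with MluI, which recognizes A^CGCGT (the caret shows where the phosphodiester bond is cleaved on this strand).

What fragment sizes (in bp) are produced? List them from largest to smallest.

MluI sites (ACGCGT) start at positions 27, 56, 99.
MluI cuts after the first base of each site, so after positions 27, 56, 99.
Circular molecule, 3 cuts → 3 fragments:
  28–56 → 29 bp
  57–99 → 43 bp
  100–126 then 1–27 → 27 + 27 = 54 bp
Sorted largest to smallest: 54, 43, 29 bp.

54, 43, 29 bp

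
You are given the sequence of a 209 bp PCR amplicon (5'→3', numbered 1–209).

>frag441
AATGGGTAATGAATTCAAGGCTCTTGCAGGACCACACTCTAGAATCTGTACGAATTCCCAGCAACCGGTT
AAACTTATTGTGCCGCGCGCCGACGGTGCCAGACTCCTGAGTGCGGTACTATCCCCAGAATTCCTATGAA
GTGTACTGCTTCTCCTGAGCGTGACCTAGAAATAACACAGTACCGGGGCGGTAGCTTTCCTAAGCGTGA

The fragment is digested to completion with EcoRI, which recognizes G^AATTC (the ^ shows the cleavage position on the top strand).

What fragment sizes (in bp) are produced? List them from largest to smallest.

81, 76, 41, 11 bp

EcoRI sites (GAATTC) start at positions 11, 52, 128.
EcoRI cuts after the first base of each site, so after positions 11, 52, 128.
Linear molecule, 3 cuts → 4 fragments:
  1–11 → 11 bp
  12–52 → 41 bp
  53–128 → 76 bp
  129–209 → 81 bp
Sorted largest to smallest: 81, 76, 41, 11 bp.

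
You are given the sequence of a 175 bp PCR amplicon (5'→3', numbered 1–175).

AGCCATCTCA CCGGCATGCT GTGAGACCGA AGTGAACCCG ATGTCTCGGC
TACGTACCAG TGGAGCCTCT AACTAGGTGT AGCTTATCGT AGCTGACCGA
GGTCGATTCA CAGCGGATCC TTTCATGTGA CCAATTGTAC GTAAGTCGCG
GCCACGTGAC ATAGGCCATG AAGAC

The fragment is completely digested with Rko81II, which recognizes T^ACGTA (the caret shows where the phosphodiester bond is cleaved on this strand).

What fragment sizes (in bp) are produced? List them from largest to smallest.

Rko81II sites (TACGTA) start at positions 51, 138.
Rko81II cuts after the first base of each site, so after positions 51, 138.
Linear molecule, 2 cuts → 3 fragments:
  1–51 → 51 bp
  52–138 → 87 bp
  139–175 → 37 bp
Sorted largest to smallest: 87, 51, 37 bp.

87, 51, 37 bp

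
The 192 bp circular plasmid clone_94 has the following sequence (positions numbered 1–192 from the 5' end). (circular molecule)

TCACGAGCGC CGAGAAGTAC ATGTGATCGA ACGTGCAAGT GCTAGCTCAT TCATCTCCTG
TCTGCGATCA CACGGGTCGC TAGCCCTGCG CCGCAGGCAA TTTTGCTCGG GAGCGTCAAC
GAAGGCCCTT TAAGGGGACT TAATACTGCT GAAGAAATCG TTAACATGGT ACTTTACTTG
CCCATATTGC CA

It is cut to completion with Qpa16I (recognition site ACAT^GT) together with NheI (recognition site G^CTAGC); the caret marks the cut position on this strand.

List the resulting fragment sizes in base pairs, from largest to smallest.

135, 38, 19 bp

The Qpa16I site (ACATGT) starts at position 19.
Qpa16I cuts after base 4 of each site, so after position 22.
NheI sites (GCTAGC) start at positions 41, 79.
NheI cuts after the first base of each site, so after positions 41, 79.
Combined cut positions: 22, 41, 79.
Circular molecule, 3 cuts → 3 fragments:
  23–41 → 19 bp
  42–79 → 38 bp
  80–192 then 1–22 → 113 + 22 = 135 bp
Sorted largest to smallest: 135, 38, 19 bp.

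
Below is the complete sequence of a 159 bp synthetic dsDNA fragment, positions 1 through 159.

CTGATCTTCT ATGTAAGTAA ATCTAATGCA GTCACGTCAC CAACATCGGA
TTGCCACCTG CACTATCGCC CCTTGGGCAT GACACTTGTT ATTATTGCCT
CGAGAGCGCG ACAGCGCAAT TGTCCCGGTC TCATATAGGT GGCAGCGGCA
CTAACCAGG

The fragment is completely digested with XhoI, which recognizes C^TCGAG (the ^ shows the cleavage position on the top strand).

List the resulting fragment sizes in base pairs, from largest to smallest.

The XhoI site (CTCGAG) starts at position 99.
XhoI cuts after the first base of each site, so after position 99.
Linear molecule, 1 cut → 2 fragments:
  1–99 → 99 bp
  100–159 → 60 bp
Sorted largest to smallest: 99, 60 bp.

99, 60 bp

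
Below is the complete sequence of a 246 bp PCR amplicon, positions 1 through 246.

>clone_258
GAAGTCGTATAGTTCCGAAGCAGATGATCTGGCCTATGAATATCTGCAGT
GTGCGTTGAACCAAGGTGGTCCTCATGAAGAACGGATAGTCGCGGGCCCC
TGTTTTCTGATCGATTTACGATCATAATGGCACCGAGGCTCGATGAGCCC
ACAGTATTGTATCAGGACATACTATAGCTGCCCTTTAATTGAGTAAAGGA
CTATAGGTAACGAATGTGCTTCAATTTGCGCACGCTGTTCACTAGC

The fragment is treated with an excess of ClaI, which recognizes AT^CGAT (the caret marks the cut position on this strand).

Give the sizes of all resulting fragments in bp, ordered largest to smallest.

135, 111 bp

The ClaI site (ATCGAT) starts at position 110.
ClaI cuts after base 2 of each site, so after position 111.
Linear molecule, 1 cut → 2 fragments:
  1–111 → 111 bp
  112–246 → 135 bp
Sorted largest to smallest: 135, 111 bp.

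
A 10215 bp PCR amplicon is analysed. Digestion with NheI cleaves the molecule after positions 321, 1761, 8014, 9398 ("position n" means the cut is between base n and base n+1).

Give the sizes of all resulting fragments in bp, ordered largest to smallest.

Linear molecule, 4 cuts → 5 fragments:
  321 − 0 = 321 bp
  1761 − 321 = 1440 bp
  8014 − 1761 = 6253 bp
  9398 − 8014 = 1384 bp
  10215 − 9398 = 817 bp
Sorted largest to smallest: 6253, 1440, 1384, 817, 321 bp.

6253, 1440, 1384, 817, 321 bp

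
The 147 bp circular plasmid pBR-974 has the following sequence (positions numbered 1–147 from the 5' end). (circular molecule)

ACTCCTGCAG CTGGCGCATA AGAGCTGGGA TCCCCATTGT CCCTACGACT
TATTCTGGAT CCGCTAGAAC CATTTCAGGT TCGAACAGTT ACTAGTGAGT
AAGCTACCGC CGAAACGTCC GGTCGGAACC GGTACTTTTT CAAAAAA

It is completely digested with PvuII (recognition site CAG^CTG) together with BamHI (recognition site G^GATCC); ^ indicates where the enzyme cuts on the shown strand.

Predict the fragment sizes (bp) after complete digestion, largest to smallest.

100, 29, 18 bp

The PvuII site (CAGCTG) starts at position 8.
PvuII cuts after base 3 of each site, so after position 10.
BamHI sites (GGATCC) start at positions 28, 57.
BamHI cuts after the first base of each site, so after positions 28, 57.
Combined cut positions: 10, 28, 57.
Circular molecule, 3 cuts → 3 fragments:
  11–28 → 18 bp
  29–57 → 29 bp
  58–147 then 1–10 → 90 + 10 = 100 bp
Sorted largest to smallest: 100, 29, 18 bp.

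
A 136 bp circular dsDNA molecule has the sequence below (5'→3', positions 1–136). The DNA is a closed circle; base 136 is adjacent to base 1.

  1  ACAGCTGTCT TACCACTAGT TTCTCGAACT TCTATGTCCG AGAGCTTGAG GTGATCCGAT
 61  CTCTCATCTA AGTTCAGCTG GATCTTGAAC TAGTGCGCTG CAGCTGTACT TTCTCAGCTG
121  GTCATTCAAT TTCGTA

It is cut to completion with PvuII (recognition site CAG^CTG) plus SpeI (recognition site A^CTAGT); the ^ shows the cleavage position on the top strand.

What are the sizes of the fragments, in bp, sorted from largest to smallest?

PvuII sites (CAGCTG) start at positions 2, 75, 101, 115.
PvuII cuts after base 3 of each site, so after positions 4, 77, 103, 117.
SpeI sites (ACTAGT) start at positions 15, 89.
SpeI cuts after the first base of each site, so after positions 15, 89.
Combined cut positions: 4, 15, 77, 89, 103, 117.
Circular molecule, 6 cuts → 6 fragments:
  5–15 → 11 bp
  16–77 → 62 bp
  78–89 → 12 bp
  90–103 → 14 bp
  104–117 → 14 bp
  118–136 then 1–4 → 19 + 4 = 23 bp
Sorted largest to smallest: 62, 23, 14, 14, 12, 11 bp.

62, 23, 14, 14, 12, 11 bp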